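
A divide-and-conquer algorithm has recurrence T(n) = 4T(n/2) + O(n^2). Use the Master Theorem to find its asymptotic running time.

Master Theorem for T(n) = 4T(n/2) + O(n^2):

a = 4, b = 2, c = 2
log_b(a) = log_2(4) = 2.0000

Case 2: c = 2 = log_2(4) = 2.0000
T(n) = O(n^2 log n) = O(n^2 log n)

For T(n) = 4T(n/2) + O(n^2): log_2(4) = 2.0000. This is Case 2 of the Master Theorem (c = log_b(a), equal work at all levels), giving O(n^2 log n).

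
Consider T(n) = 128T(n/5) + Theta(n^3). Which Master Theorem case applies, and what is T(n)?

Master Theorem for T(n) = 128T(n/5) + O(n^3):

a = 128, b = 5, c = 3
log_b(a) = log_5(128) = 3.0147

Case 1: c = 3 < log_5(128) = 3.0147
T(n) = O(n^(log_5 128))

For T(n) = 128T(n/5) + O(n^3): log_5(128) = 3.0147. This is Case 1 of the Master Theorem (c < log_b(a), work dominated by leaves), giving O(n^(log_5 128)).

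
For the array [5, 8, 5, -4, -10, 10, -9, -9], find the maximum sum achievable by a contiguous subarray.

Using Kadane's algorithm on [5, 8, 5, -4, -10, 10, -9, -9]:

Scanning through the array:
Position 1 (value 8): max_ending_here = 13, max_so_far = 13
Position 2 (value 5): max_ending_here = 18, max_so_far = 18
Position 3 (value -4): max_ending_here = 14, max_so_far = 18
Position 4 (value -10): max_ending_here = 4, max_so_far = 18
Position 5 (value 10): max_ending_here = 14, max_so_far = 18
Position 6 (value -9): max_ending_here = 5, max_so_far = 18
Position 7 (value -9): max_ending_here = -4, max_so_far = 18

Maximum subarray: [5, 8, 5]
Maximum sum: 18

The maximum subarray is [5, 8, 5] with sum 18. This subarray runs from index 0 to index 2.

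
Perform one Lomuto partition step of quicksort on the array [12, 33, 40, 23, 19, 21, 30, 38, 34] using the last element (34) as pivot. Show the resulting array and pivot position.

Lomuto partition with pivot = 34:

Initial array: [12, 33, 40, 23, 19, 21, 30, 38, 34]

arr[0]=12 <= 34: swap with position 0, array becomes [12, 33, 40, 23, 19, 21, 30, 38, 34]
arr[1]=33 <= 34: swap with position 1, array becomes [12, 33, 40, 23, 19, 21, 30, 38, 34]
arr[2]=40 > 34: no swap
arr[3]=23 <= 34: swap with position 2, array becomes [12, 33, 23, 40, 19, 21, 30, 38, 34]
arr[4]=19 <= 34: swap with position 3, array becomes [12, 33, 23, 19, 40, 21, 30, 38, 34]
arr[5]=21 <= 34: swap with position 4, array becomes [12, 33, 23, 19, 21, 40, 30, 38, 34]
arr[6]=30 <= 34: swap with position 5, array becomes [12, 33, 23, 19, 21, 30, 40, 38, 34]
arr[7]=38 > 34: no swap

Place pivot at position 6: [12, 33, 23, 19, 21, 30, 34, 38, 40]
Pivot position: 6

After partitioning with pivot 34, the array becomes [12, 33, 23, 19, 21, 30, 34, 38, 40]. The pivot is placed at index 6. All elements to the left of the pivot are <= 34, and all elements to the right are > 34.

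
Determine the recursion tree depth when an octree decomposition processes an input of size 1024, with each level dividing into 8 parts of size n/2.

For divide and conquer with division factor 2:

Problem sizes at each level:
Level 0: 1024
Level 1: 512
Level 2: 256
Level 3: 128
Level 4: 64
Level 5: 32
Level 6: 16
Level 7: 8
Level 8: 4
Level 9: 2
Level 10: 1

The root is level 0 and the size-1 base case is level 10 (the tree spans levels 0 through 10, i.e. 11 levels counting the root), so the depth is the number of divisions: log_2(1024) = 10

The recursion tree depth is log_2(1024) = 10. At each level, the problem size is divided by 2, so it takes 10 divisions to reduce to a base case of size 1. The algorithm makes 8 recursive calls at each level.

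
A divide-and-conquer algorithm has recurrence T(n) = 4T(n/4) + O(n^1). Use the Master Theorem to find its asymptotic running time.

Master Theorem for T(n) = 4T(n/4) + O(n^1):

a = 4, b = 4, c = 1
log_b(a) = log_4(4) = 1.0000

Case 2: c = 1 = log_4(4) = 1.0000
T(n) = O(n^1 log n) = O(n log n)

For T(n) = 4T(n/4) + O(n^1): log_4(4) = 1.0000. This is Case 2 of the Master Theorem (c = log_b(a), equal work at all levels), giving O(n log n).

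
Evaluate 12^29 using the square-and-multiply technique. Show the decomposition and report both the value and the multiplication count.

Computing 12^29 by squaring (build up from 12^1; each line after the first costs one multiplication):

12^1 = 12
12^2 = (12^1)^2 = 12^2 = 144
12^3 = 12 * 12^2 = 12 * 144 = 1728
12^6 = (12^3)^2 = 1728^2 = 2985984
12^7 = 12 * 12^6 = 12 * 2985984 = 35831808
12^14 = (12^7)^2 = 35831808^2 = 1283918464548864
12^28 = (12^14)^2 = 1283918464548864^2 = 1648446623609512543951043690496
12^29 = 12 * 12^28 = 12 * 1648446623609512543951043690496 = 19781359483314150527412524285952

Result: 19781359483314150527412524285952
Multiplications needed: 7 (7 lines after 12^1)

12^29 = 19781359483314150527412524285952. Using exponentiation by squaring, this requires 7 multiplications. The key idea: if the exponent is even, square the half-power; if odd, multiply by the base once.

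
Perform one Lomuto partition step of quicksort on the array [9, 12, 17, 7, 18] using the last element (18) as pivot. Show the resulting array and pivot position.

Lomuto partition with pivot = 18:

Initial array: [9, 12, 17, 7, 18]

arr[0]=9 <= 18: swap with position 0, array becomes [9, 12, 17, 7, 18]
arr[1]=12 <= 18: swap with position 1, array becomes [9, 12, 17, 7, 18]
arr[2]=17 <= 18: swap with position 2, array becomes [9, 12, 17, 7, 18]
arr[3]=7 <= 18: swap with position 3, array becomes [9, 12, 17, 7, 18]

Place pivot at position 4: [9, 12, 17, 7, 18]
Pivot position: 4

After partitioning with pivot 18, the array becomes [9, 12, 17, 7, 18]. The pivot is placed at index 4. All elements to the left of the pivot are <= 18, and all elements to the right are > 18.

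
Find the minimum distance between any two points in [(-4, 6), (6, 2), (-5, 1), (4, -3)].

Computing all pairwise distances among 4 points:

d((-4, 6), (6, 2)) = 10.7703
d((-4, 6), (-5, 1)) = 5.099 <-- minimum
d((-4, 6), (4, -3)) = 12.0416
d((6, 2), (-5, 1)) = 11.0454
d((6, 2), (4, -3)) = 5.3852
d((-5, 1), (4, -3)) = 9.8489

Closest pair: (-4, 6) and (-5, 1) with distance 5.099

The closest pair is (-4, 6) and (-5, 1) with Euclidean distance 5.099. For 4 points, brute-force pairwise comparison is shown above. For large n, the divide-and-conquer algorithm (sort by x, recurse on halves, check the dividing strip) achieves O(n log n).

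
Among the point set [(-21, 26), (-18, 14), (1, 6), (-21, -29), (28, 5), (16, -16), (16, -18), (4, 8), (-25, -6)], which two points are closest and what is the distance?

Computing all pairwise distances among 9 points:

d((-21, 26), (-18, 14)) = 12.3693
d((-21, 26), (1, 6)) = 29.7321
d((-21, 26), (-21, -29)) = 55.0
d((-21, 26), (28, 5)) = 53.3104
d((-21, 26), (16, -16)) = 55.9732
d((-21, 26), (16, -18)) = 57.4891
d((-21, 26), (4, 8)) = 30.8058
d((-21, 26), (-25, -6)) = 32.249
d((-18, 14), (1, 6)) = 20.6155
d((-18, 14), (-21, -29)) = 43.1045
d((-18, 14), (28, 5)) = 46.8722
d((-18, 14), (16, -16)) = 45.3431
d((-18, 14), (16, -18)) = 46.6905
d((-18, 14), (4, 8)) = 22.8035
d((-18, 14), (-25, -6)) = 21.1896
d((1, 6), (-21, -29)) = 41.3401
d((1, 6), (28, 5)) = 27.0185
d((1, 6), (16, -16)) = 26.6271
d((1, 6), (16, -18)) = 28.3019
d((1, 6), (4, 8)) = 3.6056
d((1, 6), (-25, -6)) = 28.6356
d((-21, -29), (28, 5)) = 59.6406
d((-21, -29), (16, -16)) = 39.2173
d((-21, -29), (16, -18)) = 38.6005
d((-21, -29), (4, 8)) = 44.6542
d((-21, -29), (-25, -6)) = 23.3452
d((28, 5), (16, -16)) = 24.1868
d((28, 5), (16, -18)) = 25.9422
d((28, 5), (4, 8)) = 24.1868
d((28, 5), (-25, -6)) = 54.1295
d((16, -16), (16, -18)) = 2.0 <-- minimum
d((16, -16), (4, 8)) = 26.8328
d((16, -16), (-25, -6)) = 42.2019
d((16, -18), (4, 8)) = 28.6356
d((16, -18), (-25, -6)) = 42.72
d((4, 8), (-25, -6)) = 32.2025

Closest pair: (16, -16) and (16, -18) with distance 2.0

The closest pair is (16, -16) and (16, -18) with Euclidean distance 2.0. For 9 points, brute-force pairwise comparison is shown above. For large n, the divide-and-conquer algorithm (sort by x, recurse on halves, check the dividing strip) achieves O(n log n).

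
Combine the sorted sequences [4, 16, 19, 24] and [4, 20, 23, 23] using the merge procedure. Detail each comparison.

Merging process:

Compare 4 vs 4: take 4 from left. Merged: [4]
Compare 16 vs 4: take 4 from right. Merged: [4, 4]
Compare 16 vs 20: take 16 from left. Merged: [4, 4, 16]
Compare 19 vs 20: take 19 from left. Merged: [4, 4, 16, 19]
Compare 24 vs 20: take 20 from right. Merged: [4, 4, 16, 19, 20]
Compare 24 vs 23: take 23 from right. Merged: [4, 4, 16, 19, 20, 23]
Compare 24 vs 23: take 23 from right. Merged: [4, 4, 16, 19, 20, 23, 23]
Append remaining from left: [24]. Merged: [4, 4, 16, 19, 20, 23, 23, 24]

Final merged array: [4, 4, 16, 19, 20, 23, 23, 24]
Total comparisons: 7

The merged array is [4, 4, 16, 19, 20, 23, 23, 24], requiring 7 comparisons. The merge step runs in O(n) time where n is the total number of elements.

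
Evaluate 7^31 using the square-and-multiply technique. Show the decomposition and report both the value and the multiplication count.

Computing 7^31 by squaring (build up from 7^1; each line after the first costs one multiplication):

7^1 = 7
7^2 = (7^1)^2 = 7^2 = 49
7^3 = 7 * 7^2 = 7 * 49 = 343
7^6 = (7^3)^2 = 343^2 = 117649
7^7 = 7 * 7^6 = 7 * 117649 = 823543
7^14 = (7^7)^2 = 823543^2 = 678223072849
7^15 = 7 * 7^14 = 7 * 678223072849 = 4747561509943
7^30 = (7^15)^2 = 4747561509943^2 = 22539340290692258087863249
7^31 = 7 * 7^30 = 7 * 22539340290692258087863249 = 157775382034845806615042743

Result: 157775382034845806615042743
Multiplications needed: 8 (8 lines after 7^1)

7^31 = 157775382034845806615042743. Using exponentiation by squaring, this requires 8 multiplications. The key idea: if the exponent is even, square the half-power; if odd, multiply by the base once.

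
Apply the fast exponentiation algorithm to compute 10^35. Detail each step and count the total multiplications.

Computing 10^35 by squaring (build up from 10^1; each line after the first costs one multiplication):

10^1 = 10
10^2 = (10^1)^2 = 10^2 = 100
10^4 = (10^2)^2 = 100^2 = 10000
10^8 = (10^4)^2 = 10000^2 = 100000000
10^16 = (10^8)^2 = 100000000^2 = 10000000000000000
10^17 = 10 * 10^16 = 10 * 10000000000000000 = 100000000000000000
10^34 = (10^17)^2 = 100000000000000000^2 = 10000000000000000000000000000000000
10^35 = 10 * 10^34 = 10 * 10000000000000000000000000000000000 = 100000000000000000000000000000000000

Result: 100000000000000000000000000000000000
Multiplications needed: 7 (7 lines after 10^1)

10^35 = 100000000000000000000000000000000000. Using exponentiation by squaring, this requires 7 multiplications. The key idea: if the exponent is even, square the half-power; if odd, multiply by the base once.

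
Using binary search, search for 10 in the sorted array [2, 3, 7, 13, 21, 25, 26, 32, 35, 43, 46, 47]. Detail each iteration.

Binary search for 10 in [2, 3, 7, 13, 21, 25, 26, 32, 35, 43, 46, 47]:

lo=0, hi=11, mid=5, arr[mid]=25 -> 25 > 10, search left half
lo=0, hi=4, mid=2, arr[mid]=7 -> 7 < 10, search right half
lo=3, hi=4, mid=3, arr[mid]=13 -> 13 > 10, search left half
lo=3 > hi=2, target 10 not found

Binary search determines that 10 is not in the array after 3 comparisons. The search space was exhausted without finding the target.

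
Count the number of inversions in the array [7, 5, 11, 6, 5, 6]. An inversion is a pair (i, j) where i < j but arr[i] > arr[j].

Finding inversions in [7, 5, 11, 6, 5, 6]:

(0, 1): arr[0]=7 > arr[1]=5
(0, 3): arr[0]=7 > arr[3]=6
(0, 4): arr[0]=7 > arr[4]=5
(0, 5): arr[0]=7 > arr[5]=6
(2, 3): arr[2]=11 > arr[3]=6
(2, 4): arr[2]=11 > arr[4]=5
(2, 5): arr[2]=11 > arr[5]=6
(3, 4): arr[3]=6 > arr[4]=5

Total inversions: 8

The array has 8 inversion(s): (0,1), (0,3), (0,4), (0,5), (2,3), (2,4), (2,5), (3,4). Each pair (i,j) satisfies i < j and arr[i] > arr[j].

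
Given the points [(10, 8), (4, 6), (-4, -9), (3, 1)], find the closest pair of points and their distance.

Computing all pairwise distances among 4 points:

d((10, 8), (4, 6)) = 6.3246
d((10, 8), (-4, -9)) = 22.0227
d((10, 8), (3, 1)) = 9.8995
d((4, 6), (-4, -9)) = 17.0
d((4, 6), (3, 1)) = 5.099 <-- minimum
d((-4, -9), (3, 1)) = 12.2066

Closest pair: (4, 6) and (3, 1) with distance 5.099

The closest pair is (4, 6) and (3, 1) with Euclidean distance 5.099. For 4 points, brute-force pairwise comparison is shown above. For large n, the divide-and-conquer algorithm (sort by x, recurse on halves, check the dividing strip) achieves O(n log n).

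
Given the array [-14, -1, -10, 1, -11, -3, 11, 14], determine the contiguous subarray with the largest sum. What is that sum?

Using Kadane's algorithm on [-14, -1, -10, 1, -11, -3, 11, 14]:

Scanning through the array:
Position 1 (value -1): max_ending_here = -1, max_so_far = -1
Position 2 (value -10): max_ending_here = -10, max_so_far = -1
Position 3 (value 1): max_ending_here = 1, max_so_far = 1
Position 4 (value -11): max_ending_here = -10, max_so_far = 1
Position 5 (value -3): max_ending_here = -3, max_so_far = 1
Position 6 (value 11): max_ending_here = 11, max_so_far = 11
Position 7 (value 14): max_ending_here = 25, max_so_far = 25

Maximum subarray: [11, 14]
Maximum sum: 25

The maximum subarray is [11, 14] with sum 25. This subarray runs from index 6 to index 7.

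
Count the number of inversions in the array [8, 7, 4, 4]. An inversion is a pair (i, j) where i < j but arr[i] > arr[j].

Finding inversions in [8, 7, 4, 4]:

(0, 1): arr[0]=8 > arr[1]=7
(0, 2): arr[0]=8 > arr[2]=4
(0, 3): arr[0]=8 > arr[3]=4
(1, 2): arr[1]=7 > arr[2]=4
(1, 3): arr[1]=7 > arr[3]=4

Total inversions: 5

The array has 5 inversion(s): (0,1), (0,2), (0,3), (1,2), (1,3). Each pair (i,j) satisfies i < j and arr[i] > arr[j].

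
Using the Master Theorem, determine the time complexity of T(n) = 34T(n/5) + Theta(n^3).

Master Theorem for T(n) = 34T(n/5) + O(n^3):

a = 34, b = 5, c = 3
log_b(a) = log_5(34) = 2.1911

Case 3: c = 3 > log_5(34) = 2.1911
T(n) = O(n^3) = O(n^3)

For T(n) = 34T(n/5) + O(n^3): log_5(34) = 2.1911. This is Case 3 of the Master Theorem (c > log_b(a), work dominated by root), giving O(n^3).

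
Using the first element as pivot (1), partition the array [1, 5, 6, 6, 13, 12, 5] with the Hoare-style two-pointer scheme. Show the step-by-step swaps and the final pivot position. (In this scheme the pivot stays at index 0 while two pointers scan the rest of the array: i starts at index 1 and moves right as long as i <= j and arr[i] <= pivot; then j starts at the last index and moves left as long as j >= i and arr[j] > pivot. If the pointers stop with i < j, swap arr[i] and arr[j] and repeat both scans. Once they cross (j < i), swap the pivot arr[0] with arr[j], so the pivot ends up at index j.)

Hoare-style two-pointer partition with pivot = 1:

Initial array: [1, 5, 6, 6, 13, 12, 5]

Pointers start at i = 1, j = 6.
i ends at 1, j ends at 0: the pointers have crossed (j < i), so scanning stops.

j = 0, so swapping arr[0] with arr[j] leaves the pivot at position 0: [1, 5, 6, 6, 13, 12, 5]
Pivot position: 0

After partitioning with pivot 1, the array becomes [1, 5, 6, 6, 13, 12, 5]. The pivot is placed at index 0. All elements to the left of the pivot are <= 1, and all elements to the right are > 1.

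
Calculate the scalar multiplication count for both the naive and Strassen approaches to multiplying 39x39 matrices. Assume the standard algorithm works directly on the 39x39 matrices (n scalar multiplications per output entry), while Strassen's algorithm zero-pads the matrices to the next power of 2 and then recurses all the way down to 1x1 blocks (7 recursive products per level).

Matrix multiplication for 39x39 matrices:

Strassen's algorithm requires power-of-2 dimensions. Pad 39x39 to 64x64 (next power of 2).

Standard algorithm: 39^3 = 59319 multiplications
Strassen's algorithm: 7^(log2(64)) = 7^6 = 117649 multiplications
Difference: 59319 - 117649 = -58330 (Strassen uses MORE here due to padding overhead — for small or just-over-power-of-2 n, padding can outweigh the per-level savings)

Standard: 59319 multiplications (39^3). Strassen: 117649 multiplications (7^6, after padding to 64x64). Strassen reduces 8 recursive multiplications to 7 at each level.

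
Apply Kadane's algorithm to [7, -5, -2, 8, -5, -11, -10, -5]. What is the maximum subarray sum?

Using Kadane's algorithm on [7, -5, -2, 8, -5, -11, -10, -5]:

Scanning through the array:
Position 1 (value -5): max_ending_here = 2, max_so_far = 7
Position 2 (value -2): max_ending_here = 0, max_so_far = 7
Position 3 (value 8): max_ending_here = 8, max_so_far = 8
Position 4 (value -5): max_ending_here = 3, max_so_far = 8
Position 5 (value -11): max_ending_here = -8, max_so_far = 8
Position 6 (value -10): max_ending_here = -10, max_so_far = 8
Position 7 (value -5): max_ending_here = -5, max_so_far = 8

Maximum subarray: [7, -5, -2, 8]
Maximum sum: 8

The maximum subarray is [7, -5, -2, 8] with sum 8. This subarray runs from index 0 to index 3.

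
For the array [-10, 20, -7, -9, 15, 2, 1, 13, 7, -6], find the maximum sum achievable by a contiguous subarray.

Using Kadane's algorithm on [-10, 20, -7, -9, 15, 2, 1, 13, 7, -6]:

Scanning through the array:
Position 1 (value 20): max_ending_here = 20, max_so_far = 20
Position 2 (value -7): max_ending_here = 13, max_so_far = 20
Position 3 (value -9): max_ending_here = 4, max_so_far = 20
Position 4 (value 15): max_ending_here = 19, max_so_far = 20
Position 5 (value 2): max_ending_here = 21, max_so_far = 21
Position 6 (value 1): max_ending_here = 22, max_so_far = 22
Position 7 (value 13): max_ending_here = 35, max_so_far = 35
Position 8 (value 7): max_ending_here = 42, max_so_far = 42
Position 9 (value -6): max_ending_here = 36, max_so_far = 42

Maximum subarray: [20, -7, -9, 15, 2, 1, 13, 7]
Maximum sum: 42

The maximum subarray is [20, -7, -9, 15, 2, 1, 13, 7] with sum 42. This subarray runs from index 1 to index 8.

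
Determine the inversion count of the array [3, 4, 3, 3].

Finding inversions in [3, 4, 3, 3]:

(1, 2): arr[1]=4 > arr[2]=3
(1, 3): arr[1]=4 > arr[3]=3

Total inversions: 2

The array has 2 inversion(s): (1,2), (1,3). Each pair (i,j) satisfies i < j and arr[i] > arr[j].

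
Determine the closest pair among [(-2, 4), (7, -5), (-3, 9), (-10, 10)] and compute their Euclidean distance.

Computing all pairwise distances among 4 points:

d((-2, 4), (7, -5)) = 12.7279
d((-2, 4), (-3, 9)) = 5.099 <-- minimum
d((-2, 4), (-10, 10)) = 10.0
d((7, -5), (-3, 9)) = 17.2047
d((7, -5), (-10, 10)) = 22.6716
d((-3, 9), (-10, 10)) = 7.0711

Closest pair: (-2, 4) and (-3, 9) with distance 5.099

The closest pair is (-2, 4) and (-3, 9) with Euclidean distance 5.099. For 4 points, brute-force pairwise comparison is shown above. For large n, the divide-and-conquer algorithm (sort by x, recurse on halves, check the dividing strip) achieves O(n log n).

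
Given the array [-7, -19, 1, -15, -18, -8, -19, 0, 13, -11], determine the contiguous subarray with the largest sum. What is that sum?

Using Kadane's algorithm on [-7, -19, 1, -15, -18, -8, -19, 0, 13, -11]:

Scanning through the array:
Position 1 (value -19): max_ending_here = -19, max_so_far = -7
Position 2 (value 1): max_ending_here = 1, max_so_far = 1
Position 3 (value -15): max_ending_here = -14, max_so_far = 1
Position 4 (value -18): max_ending_here = -18, max_so_far = 1
Position 5 (value -8): max_ending_here = -8, max_so_far = 1
Position 6 (value -19): max_ending_here = -19, max_so_far = 1
Position 7 (value 0): max_ending_here = 0, max_so_far = 1
Position 8 (value 13): max_ending_here = 13, max_so_far = 13
Position 9 (value -11): max_ending_here = 2, max_so_far = 13

Maximum subarray: [0, 13]
Maximum sum: 13

The maximum subarray is [0, 13] with sum 13. This subarray runs from index 7 to index 8.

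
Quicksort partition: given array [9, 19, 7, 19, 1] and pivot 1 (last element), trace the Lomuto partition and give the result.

Lomuto partition with pivot = 1:

Initial array: [9, 19, 7, 19, 1]

arr[0]=9 > 1: no swap
arr[1]=19 > 1: no swap
arr[2]=7 > 1: no swap
arr[3]=19 > 1: no swap

Place pivot at position 0: [1, 19, 7, 19, 9]
Pivot position: 0

After partitioning with pivot 1, the array becomes [1, 19, 7, 19, 9]. The pivot is placed at index 0. All elements to the left of the pivot are <= 1, and all elements to the right are > 1.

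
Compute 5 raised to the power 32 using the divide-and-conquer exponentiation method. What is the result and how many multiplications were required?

Computing 5^32 by squaring (build up from 5^1; each line after the first costs one multiplication):

5^1 = 5
5^2 = (5^1)^2 = 5^2 = 25
5^4 = (5^2)^2 = 25^2 = 625
5^8 = (5^4)^2 = 625^2 = 390625
5^16 = (5^8)^2 = 390625^2 = 152587890625
5^32 = (5^16)^2 = 152587890625^2 = 23283064365386962890625

Result: 23283064365386962890625
Multiplications needed: 5 (5 lines after 5^1)

5^32 = 23283064365386962890625. Using exponentiation by squaring, this requires 5 multiplications. The key idea: if the exponent is even, square the half-power; if odd, multiply by the base once.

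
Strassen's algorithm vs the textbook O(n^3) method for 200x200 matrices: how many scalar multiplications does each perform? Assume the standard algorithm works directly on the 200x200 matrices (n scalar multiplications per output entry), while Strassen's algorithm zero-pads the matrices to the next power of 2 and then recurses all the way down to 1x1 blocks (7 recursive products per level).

Matrix multiplication for 200x200 matrices:

Strassen's algorithm requires power-of-2 dimensions. Pad 200x200 to 256x256 (next power of 2).

Standard algorithm: 200^3 = 8000000 multiplications
Strassen's algorithm: 7^(log2(256)) = 7^8 = 5764801 multiplications
Savings: 8000000 - 5764801 = 2235199 multiplications

Standard: 8000000 multiplications (200^3). Strassen: 5764801 multiplications (7^8, after padding to 256x256). Strassen reduces 8 recursive multiplications to 7 at each level.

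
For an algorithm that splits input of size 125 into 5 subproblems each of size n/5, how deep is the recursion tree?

For divide and conquer with division factor 5:

Problem sizes at each level:
Level 0: 125
Level 1: 25
Level 2: 5
Level 3: 1

The root is level 0 and the size-1 base case is level 3 (the tree spans levels 0 through 3, i.e. 4 levels counting the root), so the depth is the number of divisions: log_5(125) = 3

The recursion tree depth is log_5(125) = 3. At each level, the problem size is divided by 5, so it takes 3 divisions to reduce to a base case of size 1. The algorithm makes 5 recursive calls at each level.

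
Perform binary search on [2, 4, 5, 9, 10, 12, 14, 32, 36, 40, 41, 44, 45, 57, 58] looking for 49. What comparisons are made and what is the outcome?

Binary search for 49 in [2, 4, 5, 9, 10, 12, 14, 32, 36, 40, 41, 44, 45, 57, 58]:

lo=0, hi=14, mid=7, arr[mid]=32 -> 32 < 49, search right half
lo=8, hi=14, mid=11, arr[mid]=44 -> 44 < 49, search right half
lo=12, hi=14, mid=13, arr[mid]=57 -> 57 > 49, search left half
lo=12, hi=12, mid=12, arr[mid]=45 -> 45 < 49, search right half
lo=13 > hi=12, target 49 not found

Binary search determines that 49 is not in the array after 4 comparisons. The search space was exhausted without finding the target.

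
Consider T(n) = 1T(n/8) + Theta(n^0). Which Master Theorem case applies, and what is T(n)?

Master Theorem for T(n) = 1T(n/8) + O(n^0):

a = 1, b = 8, c = 0
log_b(a) = log_8(1) = 0.0000

Case 2: c = 0 = log_8(1) = 0.0000
T(n) = O(n^0 log n) = O(log n)

For T(n) = 1T(n/8) + O(n^0): log_8(1) = 0.0000. This is Case 2 of the Master Theorem (c = log_b(a), equal work at all levels), giving O(log n).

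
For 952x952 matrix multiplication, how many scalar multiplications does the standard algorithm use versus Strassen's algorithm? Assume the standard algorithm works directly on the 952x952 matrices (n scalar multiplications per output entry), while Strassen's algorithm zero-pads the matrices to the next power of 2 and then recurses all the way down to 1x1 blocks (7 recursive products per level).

Matrix multiplication for 952x952 matrices:

Strassen's algorithm requires power-of-2 dimensions. Pad 952x952 to 1024x1024 (next power of 2).

Standard algorithm: 952^3 = 862801408 multiplications
Strassen's algorithm: 7^(log2(1024)) = 7^10 = 282475249 multiplications
Savings: 862801408 - 282475249 = 580326159 multiplications

Standard: 862801408 multiplications (952^3). Strassen: 282475249 multiplications (7^10, after padding to 1024x1024). Strassen reduces 8 recursive multiplications to 7 at each level.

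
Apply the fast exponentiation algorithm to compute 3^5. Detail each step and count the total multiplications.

Computing 3^5 by squaring (build up from 3^1; each line after the first costs one multiplication):

3^1 = 3
3^2 = (3^1)^2 = 3^2 = 9
3^4 = (3^2)^2 = 9^2 = 81
3^5 = 3 * 3^4 = 3 * 81 = 243

Result: 243
Multiplications needed: 3 (3 lines after 3^1)

3^5 = 243. Using exponentiation by squaring, this requires 3 multiplications. The key idea: if the exponent is even, square the half-power; if odd, multiply by the base once.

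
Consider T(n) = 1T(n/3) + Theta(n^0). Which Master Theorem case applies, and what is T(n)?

Master Theorem for T(n) = 1T(n/3) + O(n^0):

a = 1, b = 3, c = 0
log_b(a) = log_3(1) = 0.0000

Case 2: c = 0 = log_3(1) = 0.0000
T(n) = O(n^0 log n) = O(log n)

For T(n) = 1T(n/3) + O(n^0): log_3(1) = 0.0000. This is Case 2 of the Master Theorem (c = log_b(a), equal work at all levels), giving O(log n).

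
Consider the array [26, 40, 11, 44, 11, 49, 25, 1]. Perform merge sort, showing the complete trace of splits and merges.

Merge sort trace:

Split: [26, 40, 11, 44, 11, 49, 25, 1] -> [26, 40, 11, 44] and [11, 49, 25, 1]
  Split: [26, 40, 11, 44] -> [26, 40] and [11, 44]
    Split: [26, 40] -> [26] and [40]
    Merge: [26] + [40] -> [26, 40]
    Split: [11, 44] -> [11] and [44]
    Merge: [11] + [44] -> [11, 44]
  Merge: [26, 40] + [11, 44] -> [11, 26, 40, 44]
  Split: [11, 49, 25, 1] -> [11, 49] and [25, 1]
    Split: [11, 49] -> [11] and [49]
    Merge: [11] + [49] -> [11, 49]
    Split: [25, 1] -> [25] and [1]
    Merge: [25] + [1] -> [1, 25]
  Merge: [11, 49] + [1, 25] -> [1, 11, 25, 49]
Merge: [11, 26, 40, 44] + [1, 11, 25, 49] -> [1, 11, 11, 25, 26, 40, 44, 49]

Final sorted array: [1, 11, 11, 25, 26, 40, 44, 49]

The merge sort proceeds by recursively splitting the array and merging sorted halves.
After all merges, the sorted array is [1, 11, 11, 25, 26, 40, 44, 49].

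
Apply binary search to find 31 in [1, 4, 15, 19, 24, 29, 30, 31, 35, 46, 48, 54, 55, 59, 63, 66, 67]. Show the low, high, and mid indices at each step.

Binary search for 31 in [1, 4, 15, 19, 24, 29, 30, 31, 35, 46, 48, 54, 55, 59, 63, 66, 67]:

lo=0, hi=16, mid=8, arr[mid]=35 -> 35 > 31, search left half
lo=0, hi=7, mid=3, arr[mid]=19 -> 19 < 31, search right half
lo=4, hi=7, mid=5, arr[mid]=29 -> 29 < 31, search right half
lo=6, hi=7, mid=6, arr[mid]=30 -> 30 < 31, search right half
lo=7, hi=7, mid=7, arr[mid]=31 -> Found target at index 7!

Binary search finds 31 at index 7 after 5 comparisons. The search repeatedly halves the search space by comparing with the middle element.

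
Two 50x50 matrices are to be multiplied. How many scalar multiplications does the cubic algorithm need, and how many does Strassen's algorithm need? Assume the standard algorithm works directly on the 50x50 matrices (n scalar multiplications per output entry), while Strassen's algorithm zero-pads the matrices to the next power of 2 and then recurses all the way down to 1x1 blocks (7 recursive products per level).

Matrix multiplication for 50x50 matrices:

Strassen's algorithm requires power-of-2 dimensions. Pad 50x50 to 64x64 (next power of 2).

Standard algorithm: 50^3 = 125000 multiplications
Strassen's algorithm: 7^(log2(64)) = 7^6 = 117649 multiplications
Savings: 125000 - 117649 = 7351 multiplications

Standard: 125000 multiplications (50^3). Strassen: 117649 multiplications (7^6, after padding to 64x64). Strassen reduces 8 recursive multiplications to 7 at each level.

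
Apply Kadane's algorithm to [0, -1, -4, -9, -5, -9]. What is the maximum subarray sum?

Using Kadane's algorithm on [0, -1, -4, -9, -5, -9]:

Scanning through the array:
Position 1 (value -1): max_ending_here = -1, max_so_far = 0
Position 2 (value -4): max_ending_here = -4, max_so_far = 0
Position 3 (value -9): max_ending_here = -9, max_so_far = 0
Position 4 (value -5): max_ending_here = -5, max_so_far = 0
Position 5 (value -9): max_ending_here = -9, max_so_far = 0

Maximum subarray: [0]
Maximum sum: 0

The maximum subarray is [0] with sum 0. This subarray runs from index 0 to index 0.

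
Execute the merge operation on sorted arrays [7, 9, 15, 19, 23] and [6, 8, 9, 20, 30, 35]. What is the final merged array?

Merging process:

Compare 7 vs 6: take 6 from right. Merged: [6]
Compare 7 vs 8: take 7 from left. Merged: [6, 7]
Compare 9 vs 8: take 8 from right. Merged: [6, 7, 8]
Compare 9 vs 9: take 9 from left. Merged: [6, 7, 8, 9]
Compare 15 vs 9: take 9 from right. Merged: [6, 7, 8, 9, 9]
Compare 15 vs 20: take 15 from left. Merged: [6, 7, 8, 9, 9, 15]
Compare 19 vs 20: take 19 from left. Merged: [6, 7, 8, 9, 9, 15, 19]
Compare 23 vs 20: take 20 from right. Merged: [6, 7, 8, 9, 9, 15, 19, 20]
Compare 23 vs 30: take 23 from left. Merged: [6, 7, 8, 9, 9, 15, 19, 20, 23]
Append remaining from right: [30, 35]. Merged: [6, 7, 8, 9, 9, 15, 19, 20, 23, 30, 35]

Final merged array: [6, 7, 8, 9, 9, 15, 19, 20, 23, 30, 35]
Total comparisons: 9

The merged array is [6, 7, 8, 9, 9, 15, 19, 20, 23, 30, 35], requiring 9 comparisons. The merge step runs in O(n) time where n is the total number of elements.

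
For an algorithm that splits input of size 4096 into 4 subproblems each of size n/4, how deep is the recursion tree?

For divide and conquer with division factor 4:

Problem sizes at each level:
Level 0: 4096
Level 1: 1024
Level 2: 256
Level 3: 64
Level 4: 16
Level 5: 4
Level 6: 1

The root is level 0 and the size-1 base case is level 6 (the tree spans levels 0 through 6, i.e. 7 levels counting the root), so the depth is the number of divisions: log_4(4096) = 6

The recursion tree depth is log_4(4096) = 6. At each level, the problem size is divided by 4, so it takes 6 divisions to reduce to a base case of size 1. The algorithm makes 4 recursive calls at each level.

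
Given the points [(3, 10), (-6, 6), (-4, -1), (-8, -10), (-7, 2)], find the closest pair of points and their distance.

Computing all pairwise distances among 5 points:

d((3, 10), (-6, 6)) = 9.8489
d((3, 10), (-4, -1)) = 13.0384
d((3, 10), (-8, -10)) = 22.8254
d((3, 10), (-7, 2)) = 12.8062
d((-6, 6), (-4, -1)) = 7.2801
d((-6, 6), (-8, -10)) = 16.1245
d((-6, 6), (-7, 2)) = 4.1231 <-- minimum
d((-4, -1), (-8, -10)) = 9.8489
d((-4, -1), (-7, 2)) = 4.2426
d((-8, -10), (-7, 2)) = 12.0416

Closest pair: (-6, 6) and (-7, 2) with distance 4.1231

The closest pair is (-6, 6) and (-7, 2) with Euclidean distance 4.1231. For 5 points, brute-force pairwise comparison is shown above. For large n, the divide-and-conquer algorithm (sort by x, recurse on halves, check the dividing strip) achieves O(n log n).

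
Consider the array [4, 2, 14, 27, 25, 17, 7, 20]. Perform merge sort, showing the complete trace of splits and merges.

Merge sort trace:

Split: [4, 2, 14, 27, 25, 17, 7, 20] -> [4, 2, 14, 27] and [25, 17, 7, 20]
  Split: [4, 2, 14, 27] -> [4, 2] and [14, 27]
    Split: [4, 2] -> [4] and [2]
    Merge: [4] + [2] -> [2, 4]
    Split: [14, 27] -> [14] and [27]
    Merge: [14] + [27] -> [14, 27]
  Merge: [2, 4] + [14, 27] -> [2, 4, 14, 27]
  Split: [25, 17, 7, 20] -> [25, 17] and [7, 20]
    Split: [25, 17] -> [25] and [17]
    Merge: [25] + [17] -> [17, 25]
    Split: [7, 20] -> [7] and [20]
    Merge: [7] + [20] -> [7, 20]
  Merge: [17, 25] + [7, 20] -> [7, 17, 20, 25]
Merge: [2, 4, 14, 27] + [7, 17, 20, 25] -> [2, 4, 7, 14, 17, 20, 25, 27]

Final sorted array: [2, 4, 7, 14, 17, 20, 25, 27]

The merge sort proceeds by recursively splitting the array and merging sorted halves.
After all merges, the sorted array is [2, 4, 7, 14, 17, 20, 25, 27].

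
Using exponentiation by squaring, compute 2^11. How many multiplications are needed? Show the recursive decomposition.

Computing 2^11 by squaring (build up from 2^1; each line after the first costs one multiplication):

2^1 = 2
2^2 = (2^1)^2 = 2^2 = 4
2^4 = (2^2)^2 = 4^2 = 16
2^5 = 2 * 2^4 = 2 * 16 = 32
2^10 = (2^5)^2 = 32^2 = 1024
2^11 = 2 * 2^10 = 2 * 1024 = 2048

Result: 2048
Multiplications needed: 5 (5 lines after 2^1)

2^11 = 2048. Using exponentiation by squaring, this requires 5 multiplications. The key idea: if the exponent is even, square the half-power; if odd, multiply by the base once.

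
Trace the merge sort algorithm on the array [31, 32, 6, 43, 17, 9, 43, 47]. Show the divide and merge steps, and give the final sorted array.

Merge sort trace:

Split: [31, 32, 6, 43, 17, 9, 43, 47] -> [31, 32, 6, 43] and [17, 9, 43, 47]
  Split: [31, 32, 6, 43] -> [31, 32] and [6, 43]
    Split: [31, 32] -> [31] and [32]
    Merge: [31] + [32] -> [31, 32]
    Split: [6, 43] -> [6] and [43]
    Merge: [6] + [43] -> [6, 43]
  Merge: [31, 32] + [6, 43] -> [6, 31, 32, 43]
  Split: [17, 9, 43, 47] -> [17, 9] and [43, 47]
    Split: [17, 9] -> [17] and [9]
    Merge: [17] + [9] -> [9, 17]
    Split: [43, 47] -> [43] and [47]
    Merge: [43] + [47] -> [43, 47]
  Merge: [9, 17] + [43, 47] -> [9, 17, 43, 47]
Merge: [6, 31, 32, 43] + [9, 17, 43, 47] -> [6, 9, 17, 31, 32, 43, 43, 47]

Final sorted array: [6, 9, 17, 31, 32, 43, 43, 47]

The merge sort proceeds by recursively splitting the array and merging sorted halves.
After all merges, the sorted array is [6, 9, 17, 31, 32, 43, 43, 47].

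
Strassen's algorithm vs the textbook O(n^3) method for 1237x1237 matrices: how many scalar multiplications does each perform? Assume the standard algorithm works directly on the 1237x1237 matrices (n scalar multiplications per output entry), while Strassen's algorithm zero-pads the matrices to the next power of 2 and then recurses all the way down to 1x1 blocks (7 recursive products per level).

Matrix multiplication for 1237x1237 matrices:

Strassen's algorithm requires power-of-2 dimensions. Pad 1237x1237 to 2048x2048 (next power of 2).

Standard algorithm: 1237^3 = 1892819053 multiplications
Strassen's algorithm: 7^(log2(2048)) = 7^11 = 1977326743 multiplications
Difference: 1892819053 - 1977326743 = -84507690 (Strassen uses MORE here due to padding overhead — for small or just-over-power-of-2 n, padding can outweigh the per-level savings)

Standard: 1892819053 multiplications (1237^3). Strassen: 1977326743 multiplications (7^11, after padding to 2048x2048). Strassen reduces 8 recursive multiplications to 7 at each level.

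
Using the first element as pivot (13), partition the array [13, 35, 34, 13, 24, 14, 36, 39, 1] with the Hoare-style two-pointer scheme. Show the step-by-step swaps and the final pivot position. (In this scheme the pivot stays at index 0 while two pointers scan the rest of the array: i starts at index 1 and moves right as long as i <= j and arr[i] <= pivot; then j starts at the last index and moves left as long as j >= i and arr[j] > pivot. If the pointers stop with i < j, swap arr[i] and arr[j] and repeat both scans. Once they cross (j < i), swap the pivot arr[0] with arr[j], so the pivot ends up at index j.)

Hoare-style two-pointer partition with pivot = 13:

Initial array: [13, 35, 34, 13, 24, 14, 36, 39, 1]

Pointers start at i = 1, j = 8.
i stops at index 1 (arr[1]=35 > 13), j stops at index 8 (arr[8]=1 <= 13): swap arr[1] and arr[8], array becomes [13, 1, 34, 13, 24, 14, 36, 39, 35]
i stops at index 2 (arr[2]=34 > 13), j stops at index 3 (arr[3]=13 <= 13): swap arr[2] and arr[3], array becomes [13, 1, 13, 34, 24, 14, 36, 39, 35]
i ends at 3, j ends at 2: the pointers have crossed (j < i), so scanning stops.

Swap pivot arr[0] with arr[2] to place pivot at position 2: [13, 1, 13, 34, 24, 14, 36, 39, 35]
Pivot position: 2

After partitioning with pivot 13, the array becomes [13, 1, 13, 34, 24, 14, 36, 39, 35]. The pivot is placed at index 2. All elements to the left of the pivot are <= 13, and all elements to the right are > 13.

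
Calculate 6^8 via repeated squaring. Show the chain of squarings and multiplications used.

Computing 6^8 by squaring (build up from 6^1; each line after the first costs one multiplication):

6^1 = 6
6^2 = (6^1)^2 = 6^2 = 36
6^4 = (6^2)^2 = 36^2 = 1296
6^8 = (6^4)^2 = 1296^2 = 1679616

Result: 1679616
Multiplications needed: 3 (3 lines after 6^1)

6^8 = 1679616. Using exponentiation by squaring, this requires 3 multiplications. The key idea: if the exponent is even, square the half-power; if odd, multiply by the base once.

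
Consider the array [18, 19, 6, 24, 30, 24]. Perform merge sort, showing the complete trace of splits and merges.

Merge sort trace:

Split: [18, 19, 6, 24, 30, 24] -> [18, 19, 6] and [24, 30, 24]
  Split: [18, 19, 6] -> [18] and [19, 6]
    Split: [19, 6] -> [19] and [6]
    Merge: [19] + [6] -> [6, 19]
  Merge: [18] + [6, 19] -> [6, 18, 19]
  Split: [24, 30, 24] -> [24] and [30, 24]
    Split: [30, 24] -> [30] and [24]
    Merge: [30] + [24] -> [24, 30]
  Merge: [24] + [24, 30] -> [24, 24, 30]
Merge: [6, 18, 19] + [24, 24, 30] -> [6, 18, 19, 24, 24, 30]

Final sorted array: [6, 18, 19, 24, 24, 30]

The merge sort proceeds by recursively splitting the array and merging sorted halves.
After all merges, the sorted array is [6, 18, 19, 24, 24, 30].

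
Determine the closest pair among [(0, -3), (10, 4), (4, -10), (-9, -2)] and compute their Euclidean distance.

Computing all pairwise distances among 4 points:

d((0, -3), (10, 4)) = 12.2066
d((0, -3), (4, -10)) = 8.0623 <-- minimum
d((0, -3), (-9, -2)) = 9.0554
d((10, 4), (4, -10)) = 15.2315
d((10, 4), (-9, -2)) = 19.9249
d((4, -10), (-9, -2)) = 15.2643

Closest pair: (0, -3) and (4, -10) with distance 8.0623

The closest pair is (0, -3) and (4, -10) with Euclidean distance 8.0623. For 4 points, brute-force pairwise comparison is shown above. For large n, the divide-and-conquer algorithm (sort by x, recurse on halves, check the dividing strip) achieves O(n log n).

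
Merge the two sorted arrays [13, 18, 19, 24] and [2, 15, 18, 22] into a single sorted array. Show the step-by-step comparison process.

Merging process:

Compare 13 vs 2: take 2 from right. Merged: [2]
Compare 13 vs 15: take 13 from left. Merged: [2, 13]
Compare 18 vs 15: take 15 from right. Merged: [2, 13, 15]
Compare 18 vs 18: take 18 from left. Merged: [2, 13, 15, 18]
Compare 19 vs 18: take 18 from right. Merged: [2, 13, 15, 18, 18]
Compare 19 vs 22: take 19 from left. Merged: [2, 13, 15, 18, 18, 19]
Compare 24 vs 22: take 22 from right. Merged: [2, 13, 15, 18, 18, 19, 22]
Append remaining from left: [24]. Merged: [2, 13, 15, 18, 18, 19, 22, 24]

Final merged array: [2, 13, 15, 18, 18, 19, 22, 24]
Total comparisons: 7

The merged array is [2, 13, 15, 18, 18, 19, 22, 24], requiring 7 comparisons. The merge step runs in O(n) time where n is the total number of elements.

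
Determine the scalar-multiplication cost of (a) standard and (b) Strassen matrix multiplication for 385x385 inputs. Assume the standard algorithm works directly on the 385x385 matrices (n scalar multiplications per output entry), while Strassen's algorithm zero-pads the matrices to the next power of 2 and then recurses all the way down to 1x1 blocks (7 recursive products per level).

Matrix multiplication for 385x385 matrices:

Strassen's algorithm requires power-of-2 dimensions. Pad 385x385 to 512x512 (next power of 2).

Standard algorithm: 385^3 = 57066625 multiplications
Strassen's algorithm: 7^(log2(512)) = 7^9 = 40353607 multiplications
Savings: 57066625 - 40353607 = 16713018 multiplications

Standard: 57066625 multiplications (385^3). Strassen: 40353607 multiplications (7^9, after padding to 512x512). Strassen reduces 8 recursive multiplications to 7 at each level.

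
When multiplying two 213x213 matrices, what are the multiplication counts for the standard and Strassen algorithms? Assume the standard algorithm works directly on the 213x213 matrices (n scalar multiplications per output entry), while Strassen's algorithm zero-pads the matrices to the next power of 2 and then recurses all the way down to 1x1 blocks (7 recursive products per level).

Matrix multiplication for 213x213 matrices:

Strassen's algorithm requires power-of-2 dimensions. Pad 213x213 to 256x256 (next power of 2).

Standard algorithm: 213^3 = 9663597 multiplications
Strassen's algorithm: 7^(log2(256)) = 7^8 = 5764801 multiplications
Savings: 9663597 - 5764801 = 3898796 multiplications

Standard: 9663597 multiplications (213^3). Strassen: 5764801 multiplications (7^8, after padding to 256x256). Strassen reduces 8 recursive multiplications to 7 at each level.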